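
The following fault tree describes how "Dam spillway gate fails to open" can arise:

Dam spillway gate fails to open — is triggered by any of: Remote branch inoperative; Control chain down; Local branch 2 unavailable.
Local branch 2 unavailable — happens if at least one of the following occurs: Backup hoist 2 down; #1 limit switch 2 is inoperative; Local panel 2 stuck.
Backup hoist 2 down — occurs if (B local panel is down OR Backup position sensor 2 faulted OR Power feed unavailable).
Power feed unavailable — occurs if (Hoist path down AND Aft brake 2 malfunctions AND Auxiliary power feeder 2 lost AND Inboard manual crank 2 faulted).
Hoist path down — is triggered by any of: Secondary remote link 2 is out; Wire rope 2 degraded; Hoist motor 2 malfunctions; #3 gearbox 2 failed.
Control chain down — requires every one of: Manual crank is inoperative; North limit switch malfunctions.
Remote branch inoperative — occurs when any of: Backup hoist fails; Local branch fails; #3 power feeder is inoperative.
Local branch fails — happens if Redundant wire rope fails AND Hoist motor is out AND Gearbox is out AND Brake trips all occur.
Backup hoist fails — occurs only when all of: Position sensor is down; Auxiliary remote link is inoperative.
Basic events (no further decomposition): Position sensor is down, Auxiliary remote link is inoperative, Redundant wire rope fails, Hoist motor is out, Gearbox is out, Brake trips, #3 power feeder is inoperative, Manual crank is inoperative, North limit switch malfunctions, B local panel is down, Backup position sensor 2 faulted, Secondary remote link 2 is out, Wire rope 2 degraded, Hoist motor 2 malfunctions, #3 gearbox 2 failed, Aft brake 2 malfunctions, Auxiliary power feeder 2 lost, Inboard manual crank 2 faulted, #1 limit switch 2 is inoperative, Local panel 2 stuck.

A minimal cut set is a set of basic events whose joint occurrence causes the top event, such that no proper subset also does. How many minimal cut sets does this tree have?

12

Backup hoist fails [AND]: one cut set from each child combined → 1 × 1 = 1 cut set(s).
Local branch fails [AND]: one cut set from each child combined → 1 × 1 × 1 × 1 = 1 cut set(s).
Remote branch inoperative [OR]: union of children's cut sets → 3 cut set(s).
Control chain down [AND]: one cut set from each child combined → 1 × 1 = 1 cut set(s).
Hoist path down [OR]: union of children's cut sets → 4 cut set(s).
Power feed unavailable [AND]: one cut set from each child combined → 4 × 1 × 1 × 1 = 4 cut set(s).
Backup hoist 2 down [OR]: union of children's cut sets → 6 cut set(s).
Local branch 2 unavailable [OR]: union of children's cut sets → 8 cut set(s).
Dam spillway gate fails to open [OR]: union of children's cut sets → 12 cut set(s).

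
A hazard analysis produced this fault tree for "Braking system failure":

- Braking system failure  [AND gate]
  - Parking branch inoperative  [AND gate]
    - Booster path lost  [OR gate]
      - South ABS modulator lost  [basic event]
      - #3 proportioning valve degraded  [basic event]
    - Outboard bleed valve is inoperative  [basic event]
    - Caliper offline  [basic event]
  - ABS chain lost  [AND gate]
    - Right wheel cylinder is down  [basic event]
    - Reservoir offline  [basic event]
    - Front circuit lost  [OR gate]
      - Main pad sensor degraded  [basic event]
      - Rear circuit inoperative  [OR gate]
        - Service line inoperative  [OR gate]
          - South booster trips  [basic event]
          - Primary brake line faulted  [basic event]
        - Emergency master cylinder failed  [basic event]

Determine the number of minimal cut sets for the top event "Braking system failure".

Booster path lost [OR]: union of children's cut sets → 2 cut set(s).
Parking branch inoperative [AND]: one cut set from each child combined → 2 × 1 × 1 = 2 cut set(s).
Service line inoperative [OR]: union of children's cut sets → 2 cut set(s).
Rear circuit inoperative [OR]: union of children's cut sets → 3 cut set(s).
Front circuit lost [OR]: union of children's cut sets → 4 cut set(s).
ABS chain lost [AND]: one cut set from each child combined → 1 × 1 × 4 = 4 cut set(s).
Braking system failure [AND]: one cut set from each child combined → 2 × 4 = 8 cut set(s).
Minimal cut sets: {Caliper offline, Main pad sensor degraded, Outboard bleed valve is inoperative, Reservoir offline, Right wheel cylinder is down, South ABS modulator lost}; {Caliper offline, Outboard bleed valve is inoperative, Reservoir offline, Right wheel cylinder is down, South ABS modulator lost, South booster trips}; {Caliper offline, Outboard bleed valve is inoperative, Primary brake line faulted, Reservoir offline, Right wheel cylinder is down, South ABS modulator lost}; {Caliper offline, Emergency master cylinder failed, Outboard bleed valve is inoperative, Reservoir offline, Right wheel cylinder is down, South ABS modulator lost}; {#3 proportioning valve degraded, Caliper offline, Main pad sensor degraded, Outboard bleed valve is inoperative, Reservoir offline, Right wheel cylinder is down}; {#3 proportioning valve degraded, Caliper offline, Outboard bleed valve is inoperative, Reservoir offline, Right wheel cylinder is down, South booster trips}; {#3 proportioning valve degraded, Caliper offline, Outboard bleed valve is inoperative, Primary brake line faulted, Reservoir offline, Right wheel cylinder is down}; {#3 proportioning valve degraded, Caliper offline, Emergency master cylinder failed, Outboard bleed valve is inoperative, Reservoir offline, Right wheel cylinder is down}.

8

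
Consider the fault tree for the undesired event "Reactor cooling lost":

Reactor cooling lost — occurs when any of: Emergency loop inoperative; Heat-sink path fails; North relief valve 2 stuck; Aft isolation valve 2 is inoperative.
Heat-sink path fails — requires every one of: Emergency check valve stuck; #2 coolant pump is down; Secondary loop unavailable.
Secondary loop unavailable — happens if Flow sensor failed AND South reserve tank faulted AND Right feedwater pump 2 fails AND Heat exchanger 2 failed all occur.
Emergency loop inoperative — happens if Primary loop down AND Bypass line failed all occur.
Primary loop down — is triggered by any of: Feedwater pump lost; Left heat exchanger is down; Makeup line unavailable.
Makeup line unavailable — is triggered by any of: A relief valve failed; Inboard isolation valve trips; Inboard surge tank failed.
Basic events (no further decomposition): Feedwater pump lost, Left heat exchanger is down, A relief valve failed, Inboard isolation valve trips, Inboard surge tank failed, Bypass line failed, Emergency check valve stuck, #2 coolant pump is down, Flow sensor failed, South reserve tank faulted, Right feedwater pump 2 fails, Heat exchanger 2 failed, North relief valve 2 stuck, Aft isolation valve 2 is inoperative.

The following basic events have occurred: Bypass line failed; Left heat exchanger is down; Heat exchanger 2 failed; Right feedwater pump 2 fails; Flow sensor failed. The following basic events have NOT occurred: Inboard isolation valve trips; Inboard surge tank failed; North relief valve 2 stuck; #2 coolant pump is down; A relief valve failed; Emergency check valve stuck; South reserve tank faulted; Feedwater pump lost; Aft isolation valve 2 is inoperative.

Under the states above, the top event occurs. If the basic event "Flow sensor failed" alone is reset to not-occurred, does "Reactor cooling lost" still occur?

Yes

Counterfactual: set "Flow sensor failed" to not occurred.
Makeup line unavailable [OR]: A relief valve failed=not, Inboard isolation valve trips=not, Inboard surge tank failed=not → no input occurs → does not occur.
Primary loop down [OR]: Feedwater pump lost=not, Left heat exchanger is down=occurs, Makeup line unavailable=not → at least one input occurs → occurs.
Emergency loop inoperative [AND]: Primary loop down=occurs, Bypass line failed=occurs → all inputs occur → occurs.
Secondary loop unavailable [AND]: Flow sensor failed=not, South reserve tank faulted=not, Right feedwater pump 2 fails=occurs, Heat exchanger 2 failed=occurs → not all inputs occur → does not occur.
Heat-sink path fails [AND]: Emergency check valve stuck=not, #2 coolant pump is down=not, Secondary loop unavailable=not → not all inputs occur → does not occur.
Reactor cooling lost [OR]: Emergency loop inoperative=occurs, Heat-sink path fails=not, North relief valve 2 stuck=not, Aft isolation valve 2 is inoperative=not → at least one input occurs → occurs.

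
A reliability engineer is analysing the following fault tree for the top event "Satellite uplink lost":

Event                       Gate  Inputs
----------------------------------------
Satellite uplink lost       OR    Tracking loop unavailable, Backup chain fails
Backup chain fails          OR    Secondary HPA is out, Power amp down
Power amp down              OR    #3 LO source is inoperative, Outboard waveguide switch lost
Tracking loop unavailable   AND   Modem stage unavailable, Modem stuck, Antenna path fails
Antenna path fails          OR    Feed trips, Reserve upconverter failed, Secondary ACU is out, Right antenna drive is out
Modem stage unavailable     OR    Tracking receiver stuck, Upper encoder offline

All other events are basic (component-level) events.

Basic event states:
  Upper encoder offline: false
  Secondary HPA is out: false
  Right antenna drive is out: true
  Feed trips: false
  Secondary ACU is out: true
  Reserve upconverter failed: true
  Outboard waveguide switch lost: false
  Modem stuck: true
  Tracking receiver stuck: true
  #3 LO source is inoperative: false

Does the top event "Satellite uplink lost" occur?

Yes

Modem stage unavailable [OR]: Tracking receiver stuck=occurs, Upper encoder offline=not → at least one input occurs → occurs.
Antenna path fails [OR]: Feed trips=not, Reserve upconverter failed=occurs, Secondary ACU is out=occurs, Right antenna drive is out=occurs → at least one input occurs → occurs.
Tracking loop unavailable [AND]: Modem stage unavailable=occurs, Modem stuck=occurs, Antenna path fails=occurs → all inputs occur → occurs.
Power amp down [OR]: #3 LO source is inoperative=not, Outboard waveguide switch lost=not → no input occurs → does not occur.
Backup chain fails [OR]: Secondary HPA is out=not, Power amp down=not → no input occurs → does not occur.
Satellite uplink lost [OR]: Tracking loop unavailable=occurs, Backup chain fails=not → at least one input occurs → occurs.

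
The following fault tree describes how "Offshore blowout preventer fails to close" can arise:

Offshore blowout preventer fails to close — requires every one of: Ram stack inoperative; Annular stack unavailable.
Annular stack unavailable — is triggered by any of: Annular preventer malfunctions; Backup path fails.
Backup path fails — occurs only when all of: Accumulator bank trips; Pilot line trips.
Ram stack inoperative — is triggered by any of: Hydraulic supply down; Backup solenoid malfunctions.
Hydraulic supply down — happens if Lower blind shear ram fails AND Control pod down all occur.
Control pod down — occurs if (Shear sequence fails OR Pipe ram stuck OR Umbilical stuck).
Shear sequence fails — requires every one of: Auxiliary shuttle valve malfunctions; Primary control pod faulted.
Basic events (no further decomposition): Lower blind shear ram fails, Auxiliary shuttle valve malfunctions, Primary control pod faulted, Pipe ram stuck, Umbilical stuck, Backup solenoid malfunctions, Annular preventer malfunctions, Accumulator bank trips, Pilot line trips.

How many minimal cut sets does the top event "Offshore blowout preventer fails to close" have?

Shear sequence fails [AND]: one cut set from each child combined → 1 × 1 = 1 cut set(s).
Control pod down [OR]: union of children's cut sets → 3 cut set(s).
Hydraulic supply down [AND]: one cut set from each child combined → 1 × 3 = 3 cut set(s).
Ram stack inoperative [OR]: union of children's cut sets → 4 cut set(s).
Backup path fails [AND]: one cut set from each child combined → 1 × 1 = 1 cut set(s).
Annular stack unavailable [OR]: union of children's cut sets → 2 cut set(s).
Offshore blowout preventer fails to close [AND]: one cut set from each child combined → 4 × 2 = 8 cut set(s).
Minimal cut sets: {Annular preventer malfunctions, Auxiliary shuttle valve malfunctions, Lower blind shear ram fails, Primary control pod faulted}; {Accumulator bank trips, Auxiliary shuttle valve malfunctions, Lower blind shear ram fails, Pilot line trips, Primary control pod faulted}; {Annular preventer malfunctions, Lower blind shear ram fails, Pipe ram stuck}; {Accumulator bank trips, Lower blind shear ram fails, Pilot line trips, Pipe ram stuck}; {Annular preventer malfunctions, Lower blind shear ram fails, Umbilical stuck}; {Accumulator bank trips, Lower blind shear ram fails, Pilot line trips, Umbilical stuck}; {Annular preventer malfunctions, Backup solenoid malfunctions}; {Accumulator bank trips, Backup solenoid malfunctions, Pilot line trips}.

8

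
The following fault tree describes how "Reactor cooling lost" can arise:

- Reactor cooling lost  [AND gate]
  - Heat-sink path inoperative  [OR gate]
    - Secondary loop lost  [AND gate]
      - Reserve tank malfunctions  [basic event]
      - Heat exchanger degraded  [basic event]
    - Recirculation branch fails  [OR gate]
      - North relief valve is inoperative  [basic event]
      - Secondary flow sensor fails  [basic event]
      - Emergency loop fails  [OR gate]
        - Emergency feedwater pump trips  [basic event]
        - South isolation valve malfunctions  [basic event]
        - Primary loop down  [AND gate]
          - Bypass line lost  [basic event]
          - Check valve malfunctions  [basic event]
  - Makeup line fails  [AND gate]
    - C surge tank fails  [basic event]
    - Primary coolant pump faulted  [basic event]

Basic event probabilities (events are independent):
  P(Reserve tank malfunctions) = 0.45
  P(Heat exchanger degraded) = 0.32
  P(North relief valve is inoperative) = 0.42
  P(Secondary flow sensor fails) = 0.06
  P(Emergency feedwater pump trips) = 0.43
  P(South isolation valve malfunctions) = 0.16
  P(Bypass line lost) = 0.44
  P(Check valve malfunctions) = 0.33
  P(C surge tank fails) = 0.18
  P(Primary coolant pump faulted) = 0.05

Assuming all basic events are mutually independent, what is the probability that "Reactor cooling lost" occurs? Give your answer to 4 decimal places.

0.0073

P(Secondary loop lost) [AND] = 0.45 × 0.32 = 0.144000
P(Primary loop down) [AND] = 0.44 × 0.33 = 0.145200
P(Emergency loop fails) [OR] = 1 − (1−0.43) × (1−0.16) × (1−0.145200) = 0.590722
P(Recirculation branch fails) [OR] = 1 − (1−0.42) × (1−0.06) × (1−0.590722) = 0.776862
P(Heat-sink path inoperative) [OR] = 1 − (1−0.144000) × (1−0.776862) = 0.808994
P(Makeup line fails) [AND] = 0.18 × 0.05 = 0.009000
P(Reactor cooling lost) [AND] = 0.808994 × 0.009000 = 0.007281
Rounded to 4 decimal places: P(Reactor cooling lost) ≈ 0.0073.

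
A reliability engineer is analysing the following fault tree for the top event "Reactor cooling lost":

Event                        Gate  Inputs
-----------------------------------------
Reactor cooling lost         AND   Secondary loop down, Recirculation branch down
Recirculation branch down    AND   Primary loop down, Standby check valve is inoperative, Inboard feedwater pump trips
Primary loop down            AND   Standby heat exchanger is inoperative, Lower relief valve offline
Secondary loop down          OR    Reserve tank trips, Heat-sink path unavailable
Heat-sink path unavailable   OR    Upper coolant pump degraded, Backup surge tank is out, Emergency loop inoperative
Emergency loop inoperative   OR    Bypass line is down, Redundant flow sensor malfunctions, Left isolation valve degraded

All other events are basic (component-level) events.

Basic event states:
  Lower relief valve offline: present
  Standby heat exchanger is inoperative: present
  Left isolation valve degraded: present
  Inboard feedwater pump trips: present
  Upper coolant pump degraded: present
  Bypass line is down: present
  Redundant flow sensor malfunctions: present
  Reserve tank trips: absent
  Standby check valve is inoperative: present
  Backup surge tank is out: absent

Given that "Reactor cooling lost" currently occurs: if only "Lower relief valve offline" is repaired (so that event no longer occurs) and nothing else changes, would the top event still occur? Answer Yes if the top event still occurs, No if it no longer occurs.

Counterfactual: set "Lower relief valve offline" to not occurred.
Emergency loop inoperative [OR]: Bypass line is down=occurs, Redundant flow sensor malfunctions=occurs, Left isolation valve degraded=occurs → at least one input occurs → occurs.
Heat-sink path unavailable [OR]: Upper coolant pump degraded=occurs, Backup surge tank is out=not, Emergency loop inoperative=occurs → at least one input occurs → occurs.
Secondary loop down [OR]: Reserve tank trips=not, Heat-sink path unavailable=occurs → at least one input occurs → occurs.
Primary loop down [AND]: Standby heat exchanger is inoperative=occurs, Lower relief valve offline=not → not all inputs occur → does not occur.
Recirculation branch down [AND]: Primary loop down=not, Standby check valve is inoperative=occurs, Inboard feedwater pump trips=occurs → not all inputs occur → does not occur.
Reactor cooling lost [AND]: Secondary loop down=occurs, Recirculation branch down=not → not all inputs occur → does not occur.

No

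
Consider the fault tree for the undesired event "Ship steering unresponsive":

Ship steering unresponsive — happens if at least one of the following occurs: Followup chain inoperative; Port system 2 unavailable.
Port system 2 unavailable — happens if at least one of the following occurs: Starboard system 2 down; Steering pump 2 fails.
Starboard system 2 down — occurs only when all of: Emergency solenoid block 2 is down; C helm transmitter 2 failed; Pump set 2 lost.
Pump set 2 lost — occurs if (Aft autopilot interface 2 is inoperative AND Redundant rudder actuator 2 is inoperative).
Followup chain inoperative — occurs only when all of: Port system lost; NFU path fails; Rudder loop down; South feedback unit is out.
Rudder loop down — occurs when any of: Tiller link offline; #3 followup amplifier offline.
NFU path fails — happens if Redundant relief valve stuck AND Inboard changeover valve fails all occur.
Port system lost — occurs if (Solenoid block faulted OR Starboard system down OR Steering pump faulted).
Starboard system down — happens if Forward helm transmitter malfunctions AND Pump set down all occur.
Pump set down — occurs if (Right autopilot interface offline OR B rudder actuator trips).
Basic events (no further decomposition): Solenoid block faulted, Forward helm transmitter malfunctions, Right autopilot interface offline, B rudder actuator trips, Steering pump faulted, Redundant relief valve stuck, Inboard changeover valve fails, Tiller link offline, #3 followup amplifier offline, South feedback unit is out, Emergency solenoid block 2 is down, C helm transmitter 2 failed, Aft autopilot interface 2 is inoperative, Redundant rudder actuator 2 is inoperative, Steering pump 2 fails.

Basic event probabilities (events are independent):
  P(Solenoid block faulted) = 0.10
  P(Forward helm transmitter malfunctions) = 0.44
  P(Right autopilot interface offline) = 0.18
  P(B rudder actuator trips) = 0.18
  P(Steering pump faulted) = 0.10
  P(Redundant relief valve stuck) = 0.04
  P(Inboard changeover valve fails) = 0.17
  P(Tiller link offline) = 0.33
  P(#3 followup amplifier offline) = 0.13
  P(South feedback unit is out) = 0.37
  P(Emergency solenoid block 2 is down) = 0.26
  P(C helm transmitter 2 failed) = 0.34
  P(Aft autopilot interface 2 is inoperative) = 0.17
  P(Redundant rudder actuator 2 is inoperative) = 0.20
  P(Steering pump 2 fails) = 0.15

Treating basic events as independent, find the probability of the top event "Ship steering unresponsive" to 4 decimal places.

0.1528

P(Pump set down) [OR] = 1 − (1−0.18) × (1−0.18) = 0.327600
P(Starboard system down) [AND] = 0.44 × 0.327600 = 0.144144
P(Port system lost) [OR] = 1 − (1−0.10) × (1−0.144144) × (1−0.10) = 0.306757
P(NFU path fails) [AND] = 0.04 × 0.17 = 0.006800
P(Rudder loop down) [OR] = 1 − (1−0.33) × (1−0.13) = 0.417100
P(Followup chain inoperative) [AND] = 0.306757 × 0.006800 × 0.417100 × 0.37 = 0.000322
P(Pump set 2 lost) [AND] = 0.17 × 0.20 = 0.034000
P(Starboard system 2 down) [AND] = 0.26 × 0.34 × 0.034000 = 0.003006
P(Port system 2 unavailable) [OR] = 1 − (1−0.003006) × (1−0.15) = 0.152555
P(Ship steering unresponsive) [OR] = 1 − (1−0.000322) × (1−0.152555) = 0.152828
Rounded to 4 decimal places: P(Ship steering unresponsive) ≈ 0.1528.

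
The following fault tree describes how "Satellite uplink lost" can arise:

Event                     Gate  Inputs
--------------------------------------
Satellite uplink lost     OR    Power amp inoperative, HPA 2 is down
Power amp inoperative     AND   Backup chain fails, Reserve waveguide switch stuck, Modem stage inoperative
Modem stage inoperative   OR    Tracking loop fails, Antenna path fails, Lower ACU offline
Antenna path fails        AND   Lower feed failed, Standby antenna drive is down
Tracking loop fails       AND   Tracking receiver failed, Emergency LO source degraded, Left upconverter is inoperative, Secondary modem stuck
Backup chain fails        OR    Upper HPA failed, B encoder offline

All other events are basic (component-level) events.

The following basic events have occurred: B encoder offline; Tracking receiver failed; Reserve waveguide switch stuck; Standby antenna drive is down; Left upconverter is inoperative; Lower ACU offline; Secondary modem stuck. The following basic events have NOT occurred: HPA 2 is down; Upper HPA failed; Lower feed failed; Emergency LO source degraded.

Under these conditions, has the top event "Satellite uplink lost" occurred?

Backup chain fails [OR]: Upper HPA failed=not, B encoder offline=occurs → at least one input occurs → occurs.
Tracking loop fails [AND]: Tracking receiver failed=occurs, Emergency LO source degraded=not, Left upconverter is inoperative=occurs, Secondary modem stuck=occurs → not all inputs occur → does not occur.
Antenna path fails [AND]: Lower feed failed=not, Standby antenna drive is down=occurs → not all inputs occur → does not occur.
Modem stage inoperative [OR]: Tracking loop fails=not, Antenna path fails=not, Lower ACU offline=occurs → at least one input occurs → occurs.
Power amp inoperative [AND]: Backup chain fails=occurs, Reserve waveguide switch stuck=occurs, Modem stage inoperative=occurs → all inputs occur → occurs.
Satellite uplink lost [OR]: Power amp inoperative=occurs, HPA 2 is down=not → at least one input occurs → occurs.

Yes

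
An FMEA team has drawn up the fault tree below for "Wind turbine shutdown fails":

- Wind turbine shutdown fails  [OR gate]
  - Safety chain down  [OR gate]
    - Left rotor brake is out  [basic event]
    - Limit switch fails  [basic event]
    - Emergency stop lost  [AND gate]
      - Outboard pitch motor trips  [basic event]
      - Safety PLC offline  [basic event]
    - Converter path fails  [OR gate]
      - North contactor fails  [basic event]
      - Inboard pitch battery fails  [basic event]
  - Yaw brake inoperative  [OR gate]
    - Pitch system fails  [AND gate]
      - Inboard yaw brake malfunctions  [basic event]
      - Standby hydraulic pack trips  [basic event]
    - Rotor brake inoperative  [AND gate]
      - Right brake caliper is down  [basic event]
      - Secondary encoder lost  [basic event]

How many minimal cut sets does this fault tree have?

Emergency stop lost [AND]: one cut set from each child combined → 1 × 1 = 1 cut set(s).
Converter path fails [OR]: union of children's cut sets → 2 cut set(s).
Safety chain down [OR]: union of children's cut sets → 5 cut set(s).
Pitch system fails [AND]: one cut set from each child combined → 1 × 1 = 1 cut set(s).
Rotor brake inoperative [AND]: one cut set from each child combined → 1 × 1 = 1 cut set(s).
Yaw brake inoperative [OR]: union of children's cut sets → 2 cut set(s).
Wind turbine shutdown fails [OR]: union of children's cut sets → 7 cut set(s).
Minimal cut sets: {Left rotor brake is out}; {Limit switch fails}; {Outboard pitch motor trips, Safety PLC offline}; {North contactor fails}; {Inboard pitch battery fails}; {Inboard yaw brake malfunctions, Standby hydraulic pack trips}; {Right brake caliper is down, Secondary encoder lost}.

7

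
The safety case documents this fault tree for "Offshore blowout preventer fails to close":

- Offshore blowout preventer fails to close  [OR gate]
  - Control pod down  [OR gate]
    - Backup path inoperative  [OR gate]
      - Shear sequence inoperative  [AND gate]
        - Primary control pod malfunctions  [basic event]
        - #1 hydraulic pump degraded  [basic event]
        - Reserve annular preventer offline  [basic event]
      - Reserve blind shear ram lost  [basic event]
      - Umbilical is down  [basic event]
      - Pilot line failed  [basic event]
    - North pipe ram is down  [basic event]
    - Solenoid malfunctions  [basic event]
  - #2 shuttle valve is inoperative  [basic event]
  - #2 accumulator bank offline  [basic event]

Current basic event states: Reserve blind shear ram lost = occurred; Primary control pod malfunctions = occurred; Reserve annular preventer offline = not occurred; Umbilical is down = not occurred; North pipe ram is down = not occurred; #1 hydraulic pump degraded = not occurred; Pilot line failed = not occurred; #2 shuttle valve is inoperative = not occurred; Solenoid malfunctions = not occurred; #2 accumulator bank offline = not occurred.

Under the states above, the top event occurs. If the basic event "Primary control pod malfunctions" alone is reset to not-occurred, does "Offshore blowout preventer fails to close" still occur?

Counterfactual: set "Primary control pod malfunctions" to not occurred.
Shear sequence inoperative [AND]: Primary control pod malfunctions=not, #1 hydraulic pump degraded=not, Reserve annular preventer offline=not → not all inputs occur → does not occur.
Backup path inoperative [OR]: Shear sequence inoperative=not, Reserve blind shear ram lost=occurs, Umbilical is down=not, Pilot line failed=not → at least one input occurs → occurs.
Control pod down [OR]: Backup path inoperative=occurs, North pipe ram is down=not, Solenoid malfunctions=not → at least one input occurs → occurs.
Offshore blowout preventer fails to close [OR]: Control pod down=occurs, #2 shuttle valve is inoperative=not, #2 accumulator bank offline=not → at least one input occurs → occurs.

Yes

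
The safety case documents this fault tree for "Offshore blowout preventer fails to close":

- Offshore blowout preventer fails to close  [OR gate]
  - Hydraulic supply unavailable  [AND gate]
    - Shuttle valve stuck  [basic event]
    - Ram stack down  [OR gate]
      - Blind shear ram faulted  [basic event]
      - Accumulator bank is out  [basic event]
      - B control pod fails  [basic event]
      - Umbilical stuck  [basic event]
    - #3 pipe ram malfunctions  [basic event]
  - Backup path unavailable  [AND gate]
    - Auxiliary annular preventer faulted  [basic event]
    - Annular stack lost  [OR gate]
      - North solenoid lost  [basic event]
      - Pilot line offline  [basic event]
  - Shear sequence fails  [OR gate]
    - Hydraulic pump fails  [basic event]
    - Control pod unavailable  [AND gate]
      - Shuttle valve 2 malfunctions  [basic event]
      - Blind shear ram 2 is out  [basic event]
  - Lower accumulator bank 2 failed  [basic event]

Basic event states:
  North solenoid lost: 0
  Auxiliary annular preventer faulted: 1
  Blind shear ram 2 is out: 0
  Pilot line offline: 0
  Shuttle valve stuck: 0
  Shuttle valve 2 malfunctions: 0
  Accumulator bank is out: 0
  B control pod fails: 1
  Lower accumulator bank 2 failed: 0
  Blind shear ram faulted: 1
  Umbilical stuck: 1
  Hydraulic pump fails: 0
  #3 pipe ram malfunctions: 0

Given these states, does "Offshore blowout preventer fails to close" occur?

Ram stack down [OR]: Blind shear ram faulted=occurs, Accumulator bank is out=not, B control pod fails=occurs, Umbilical stuck=occurs → at least one input occurs → occurs.
Hydraulic supply unavailable [AND]: Shuttle valve stuck=not, Ram stack down=occurs, #3 pipe ram malfunctions=not → not all inputs occur → does not occur.
Annular stack lost [OR]: North solenoid lost=not, Pilot line offline=not → no input occurs → does not occur.
Backup path unavailable [AND]: Auxiliary annular preventer faulted=occurs, Annular stack lost=not → not all inputs occur → does not occur.
Control pod unavailable [AND]: Shuttle valve 2 malfunctions=not, Blind shear ram 2 is out=not → not all inputs occur → does not occur.
Shear sequence fails [OR]: Hydraulic pump fails=not, Control pod unavailable=not → no input occurs → does not occur.
Offshore blowout preventer fails to close [OR]: Hydraulic supply unavailable=not, Backup path unavailable=not, Shear sequence fails=not, Lower accumulator bank 2 failed=not → no input occurs → does not occur.

No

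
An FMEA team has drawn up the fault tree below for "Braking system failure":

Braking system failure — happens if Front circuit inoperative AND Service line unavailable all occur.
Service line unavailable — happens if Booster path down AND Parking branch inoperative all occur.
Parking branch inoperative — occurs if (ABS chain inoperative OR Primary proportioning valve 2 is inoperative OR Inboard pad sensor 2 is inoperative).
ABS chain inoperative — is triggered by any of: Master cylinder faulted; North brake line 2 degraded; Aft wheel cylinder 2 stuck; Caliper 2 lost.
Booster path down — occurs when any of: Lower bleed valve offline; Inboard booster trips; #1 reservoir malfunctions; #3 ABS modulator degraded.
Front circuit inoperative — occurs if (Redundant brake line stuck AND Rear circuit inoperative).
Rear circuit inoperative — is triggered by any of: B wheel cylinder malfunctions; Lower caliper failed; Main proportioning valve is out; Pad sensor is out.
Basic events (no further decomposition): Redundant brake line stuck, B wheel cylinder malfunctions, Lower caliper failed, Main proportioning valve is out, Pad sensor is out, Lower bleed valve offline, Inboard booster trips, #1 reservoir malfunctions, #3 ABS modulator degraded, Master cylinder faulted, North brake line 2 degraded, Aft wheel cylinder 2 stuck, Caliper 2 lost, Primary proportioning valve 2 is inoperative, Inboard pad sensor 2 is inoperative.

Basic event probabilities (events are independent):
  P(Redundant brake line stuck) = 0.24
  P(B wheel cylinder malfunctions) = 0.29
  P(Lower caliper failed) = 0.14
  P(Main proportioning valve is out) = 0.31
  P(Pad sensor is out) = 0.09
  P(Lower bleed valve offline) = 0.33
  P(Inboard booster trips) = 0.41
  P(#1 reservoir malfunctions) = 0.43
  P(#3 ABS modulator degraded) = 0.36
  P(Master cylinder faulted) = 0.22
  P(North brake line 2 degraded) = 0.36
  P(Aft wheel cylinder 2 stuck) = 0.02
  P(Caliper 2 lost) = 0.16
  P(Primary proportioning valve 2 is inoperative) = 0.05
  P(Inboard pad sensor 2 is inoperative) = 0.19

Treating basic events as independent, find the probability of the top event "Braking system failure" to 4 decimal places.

0.0866

P(Rear circuit inoperative) [OR] = 1 − (1−0.29) × (1−0.14) × (1−0.31) × (1−0.09) = 0.616604
P(Front circuit inoperative) [AND] = 0.24 × 0.616604 = 0.147985
P(Booster path down) [OR] = 1 − (1−0.33) × (1−0.41) × (1−0.43) × (1−0.36) = 0.855795
P(ABS chain inoperative) [OR] = 1 − (1−0.22) × (1−0.36) × (1−0.02) × (1−0.16) = 0.589059
P(Parking branch inoperative) [OR] = 1 − (1−0.589059) × (1−0.05) × (1−0.19) = 0.683781
P(Service line unavailable) [AND] = 0.855795 × 0.683781 = 0.585176
P(Braking system failure) [AND] = 0.147985 × 0.585176 = 0.086597
Rounded to 4 decimal places: P(Braking system failure) ≈ 0.0866.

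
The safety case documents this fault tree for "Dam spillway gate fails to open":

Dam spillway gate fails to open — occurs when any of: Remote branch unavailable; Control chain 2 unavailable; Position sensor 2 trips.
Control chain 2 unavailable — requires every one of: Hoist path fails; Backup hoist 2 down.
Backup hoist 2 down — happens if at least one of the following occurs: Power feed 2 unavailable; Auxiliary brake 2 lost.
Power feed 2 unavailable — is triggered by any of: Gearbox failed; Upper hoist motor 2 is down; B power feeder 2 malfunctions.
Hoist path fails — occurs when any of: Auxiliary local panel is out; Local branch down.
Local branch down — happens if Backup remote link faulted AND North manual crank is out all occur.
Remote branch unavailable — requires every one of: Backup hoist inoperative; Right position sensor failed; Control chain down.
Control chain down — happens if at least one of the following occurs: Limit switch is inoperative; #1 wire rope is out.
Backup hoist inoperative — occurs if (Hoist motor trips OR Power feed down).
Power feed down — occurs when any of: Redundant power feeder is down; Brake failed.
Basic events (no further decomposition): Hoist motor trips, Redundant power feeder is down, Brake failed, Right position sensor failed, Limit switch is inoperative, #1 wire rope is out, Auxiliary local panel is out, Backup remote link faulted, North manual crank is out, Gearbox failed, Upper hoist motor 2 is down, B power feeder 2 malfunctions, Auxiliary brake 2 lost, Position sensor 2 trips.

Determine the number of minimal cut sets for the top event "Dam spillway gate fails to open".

Power feed down [OR]: union of children's cut sets → 2 cut set(s).
Backup hoist inoperative [OR]: union of children's cut sets → 3 cut set(s).
Control chain down [OR]: union of children's cut sets → 2 cut set(s).
Remote branch unavailable [AND]: one cut set from each child combined → 3 × 1 × 2 = 6 cut set(s).
Local branch down [AND]: one cut set from each child combined → 1 × 1 = 1 cut set(s).
Hoist path fails [OR]: union of children's cut sets → 2 cut set(s).
Power feed 2 unavailable [OR]: union of children's cut sets → 3 cut set(s).
Backup hoist 2 down [OR]: union of children's cut sets → 4 cut set(s).
Control chain 2 unavailable [AND]: one cut set from each child combined → 2 × 4 = 8 cut set(s).
Dam spillway gate fails to open [OR]: union of children's cut sets → 15 cut set(s).

15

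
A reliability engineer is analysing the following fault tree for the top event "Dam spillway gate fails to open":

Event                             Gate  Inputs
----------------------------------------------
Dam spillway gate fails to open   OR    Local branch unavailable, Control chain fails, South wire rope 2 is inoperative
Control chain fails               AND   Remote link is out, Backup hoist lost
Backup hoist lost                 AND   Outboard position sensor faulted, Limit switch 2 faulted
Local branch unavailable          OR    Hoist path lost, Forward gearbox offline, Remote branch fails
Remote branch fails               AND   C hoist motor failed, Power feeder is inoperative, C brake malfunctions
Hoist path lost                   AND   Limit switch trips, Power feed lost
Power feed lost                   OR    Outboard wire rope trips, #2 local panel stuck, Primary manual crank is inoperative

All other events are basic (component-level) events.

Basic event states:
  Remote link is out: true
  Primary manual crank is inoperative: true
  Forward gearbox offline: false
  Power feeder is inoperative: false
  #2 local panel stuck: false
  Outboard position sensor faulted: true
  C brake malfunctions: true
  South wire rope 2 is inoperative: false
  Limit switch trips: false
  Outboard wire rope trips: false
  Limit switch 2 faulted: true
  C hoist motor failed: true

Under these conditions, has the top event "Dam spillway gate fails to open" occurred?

Power feed lost [OR]: Outboard wire rope trips=not, #2 local panel stuck=not, Primary manual crank is inoperative=occurs → at least one input occurs → occurs.
Hoist path lost [AND]: Limit switch trips=not, Power feed lost=occurs → not all inputs occur → does not occur.
Remote branch fails [AND]: C hoist motor failed=occurs, Power feeder is inoperative=not, C brake malfunctions=occurs → not all inputs occur → does not occur.
Local branch unavailable [OR]: Hoist path lost=not, Forward gearbox offline=not, Remote branch fails=not → no input occurs → does not occur.
Backup hoist lost [AND]: Outboard position sensor faulted=occurs, Limit switch 2 faulted=occurs → all inputs occur → occurs.
Control chain fails [AND]: Remote link is out=occurs, Backup hoist lost=occurs → all inputs occur → occurs.
Dam spillway gate fails to open [OR]: Local branch unavailable=not, Control chain fails=occurs, South wire rope 2 is inoperative=not → at least one input occurs → occurs.

Yes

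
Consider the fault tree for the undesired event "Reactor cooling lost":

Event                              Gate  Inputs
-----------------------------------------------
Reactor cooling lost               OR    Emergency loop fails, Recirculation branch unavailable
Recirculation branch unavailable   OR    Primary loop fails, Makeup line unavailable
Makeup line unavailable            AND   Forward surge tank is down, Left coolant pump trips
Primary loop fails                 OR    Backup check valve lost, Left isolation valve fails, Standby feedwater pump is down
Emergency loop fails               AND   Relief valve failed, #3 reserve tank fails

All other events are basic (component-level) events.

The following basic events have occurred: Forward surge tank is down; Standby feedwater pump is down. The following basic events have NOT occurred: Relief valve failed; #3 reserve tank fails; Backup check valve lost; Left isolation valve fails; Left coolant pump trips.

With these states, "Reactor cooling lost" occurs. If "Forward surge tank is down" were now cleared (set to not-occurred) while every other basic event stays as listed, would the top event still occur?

Counterfactual: set "Forward surge tank is down" to not occurred.
Emergency loop fails [AND]: Relief valve failed=not, #3 reserve tank fails=not → not all inputs occur → does not occur.
Primary loop fails [OR]: Backup check valve lost=not, Left isolation valve fails=not, Standby feedwater pump is down=occurs → at least one input occurs → occurs.
Makeup line unavailable [AND]: Forward surge tank is down=not, Left coolant pump trips=not → not all inputs occur → does not occur.
Recirculation branch unavailable [OR]: Primary loop fails=occurs, Makeup line unavailable=not → at least one input occurs → occurs.
Reactor cooling lost [OR]: Emergency loop fails=not, Recirculation branch unavailable=occurs → at least one input occurs → occurs.

Yes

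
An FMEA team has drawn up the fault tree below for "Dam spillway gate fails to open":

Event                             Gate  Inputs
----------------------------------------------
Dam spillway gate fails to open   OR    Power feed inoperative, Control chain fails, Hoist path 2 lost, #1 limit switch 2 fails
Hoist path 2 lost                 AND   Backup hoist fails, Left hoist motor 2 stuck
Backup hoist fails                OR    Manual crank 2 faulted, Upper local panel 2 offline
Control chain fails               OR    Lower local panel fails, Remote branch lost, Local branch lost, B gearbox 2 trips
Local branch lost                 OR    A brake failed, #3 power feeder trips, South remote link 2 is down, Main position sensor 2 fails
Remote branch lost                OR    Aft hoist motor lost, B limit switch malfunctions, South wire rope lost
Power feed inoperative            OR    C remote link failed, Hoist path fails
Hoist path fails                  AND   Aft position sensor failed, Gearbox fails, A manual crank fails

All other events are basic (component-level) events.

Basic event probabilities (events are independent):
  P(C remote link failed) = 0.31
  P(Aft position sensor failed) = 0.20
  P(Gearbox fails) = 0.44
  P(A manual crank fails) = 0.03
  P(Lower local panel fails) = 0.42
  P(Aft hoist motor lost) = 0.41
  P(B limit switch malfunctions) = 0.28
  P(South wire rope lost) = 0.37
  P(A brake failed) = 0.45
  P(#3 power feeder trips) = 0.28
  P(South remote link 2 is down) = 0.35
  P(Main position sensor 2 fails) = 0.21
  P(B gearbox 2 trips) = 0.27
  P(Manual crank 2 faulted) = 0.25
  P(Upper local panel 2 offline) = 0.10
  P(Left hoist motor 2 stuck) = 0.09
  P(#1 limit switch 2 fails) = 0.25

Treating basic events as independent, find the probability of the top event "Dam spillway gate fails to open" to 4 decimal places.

P(Hoist path fails) [AND] = 0.20 × 0.44 × 0.03 = 0.002640
P(Power feed inoperative) [OR] = 1 − (1−0.31) × (1−0.002640) = 0.311822
P(Remote branch lost) [OR] = 1 − (1−0.41) × (1−0.28) × (1−0.37) = 0.732376
P(Local branch lost) [OR] = 1 − (1−0.45) × (1−0.28) × (1−0.35) × (1−0.21) = 0.796654
P(Control chain fails) [OR] = 1 − (1−0.42) × (1−0.732376) × (1−0.796654) × (1−0.27) = 0.976958
P(Backup hoist fails) [OR] = 1 − (1−0.25) × (1−0.10) = 0.325000
P(Hoist path 2 lost) [AND] = 0.325000 × 0.09 = 0.029250
P(Dam spillway gate fails to open) [OR] = 1 − (1−0.311822) × (1−0.976958) × (1−0.029250) × (1−0.25) = 0.988455
Rounded to 4 decimal places: P(Dam spillway gate fails to open) ≈ 0.9885.

0.9885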